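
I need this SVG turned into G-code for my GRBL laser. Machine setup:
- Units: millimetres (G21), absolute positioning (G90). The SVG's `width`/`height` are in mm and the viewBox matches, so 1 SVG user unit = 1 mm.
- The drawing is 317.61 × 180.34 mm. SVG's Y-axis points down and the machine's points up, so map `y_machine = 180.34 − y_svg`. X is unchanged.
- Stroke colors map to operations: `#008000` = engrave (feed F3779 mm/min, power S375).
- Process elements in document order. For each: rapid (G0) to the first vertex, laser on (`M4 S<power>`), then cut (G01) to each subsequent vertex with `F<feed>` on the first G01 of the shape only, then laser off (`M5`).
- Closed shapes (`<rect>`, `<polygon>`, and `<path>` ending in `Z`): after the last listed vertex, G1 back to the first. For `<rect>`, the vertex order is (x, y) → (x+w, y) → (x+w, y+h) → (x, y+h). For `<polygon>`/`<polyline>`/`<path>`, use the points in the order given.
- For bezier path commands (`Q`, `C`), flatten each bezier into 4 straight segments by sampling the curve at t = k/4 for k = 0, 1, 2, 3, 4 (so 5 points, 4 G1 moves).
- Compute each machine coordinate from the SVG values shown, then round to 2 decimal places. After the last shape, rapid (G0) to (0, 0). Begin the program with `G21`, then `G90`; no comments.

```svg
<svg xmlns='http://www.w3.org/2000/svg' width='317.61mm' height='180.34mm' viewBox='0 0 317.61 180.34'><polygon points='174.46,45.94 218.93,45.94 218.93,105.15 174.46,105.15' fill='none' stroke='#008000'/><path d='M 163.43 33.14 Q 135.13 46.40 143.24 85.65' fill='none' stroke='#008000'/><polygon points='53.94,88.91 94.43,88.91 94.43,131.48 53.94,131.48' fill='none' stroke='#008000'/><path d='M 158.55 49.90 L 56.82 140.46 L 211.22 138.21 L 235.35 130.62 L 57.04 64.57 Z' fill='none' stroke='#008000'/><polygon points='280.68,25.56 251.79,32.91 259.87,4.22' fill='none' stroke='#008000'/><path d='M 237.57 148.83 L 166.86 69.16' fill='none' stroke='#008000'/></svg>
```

Since the viewBox matches the mm dimensions, user units are millimetres directly. The only transform is the Y-flip y_m = 180.34 − y_svg.

Shape 1 is a rectangle drawn with `<polygon>`. Its stroke #008000 means engrave at S375, F3779. After flipping Y the toolpath is (174.46,134.40) → (218.93,134.40) → (218.93,75.19) → (174.46,75.19) → (174.46,134.40), returning to the start.

Shape 2 is a quadratic bezier drawn with `<path>`. Its stroke #008000 means engrave at S375, F3779. After flipping Y the toolpath is (163.43,147.20) → (151.56,138.95) → (144.23,127.44) → (141.46,112.69) → (143.24,94.69).

Shape 3 is a rectangle drawn with `<polygon>`. Its stroke #008000 means engrave at S375, F3779. After flipping Y the toolpath is (53.94,91.43) → (94.43,91.43) → (94.43,48.86) → (53.94,48.86) → (53.94,91.43), returning to the start.

Shape 4 is a closed polygon drawn with `<path>`. Its stroke #008000 means engrave at S375, F3779. After flipping Y the toolpath is (158.55,130.44) → (56.82,39.88) → (211.22,42.13) → (235.35,49.72) → (57.04,115.77) → (158.55,130.44), returning to the start.

Shape 5 is a regular polygon drawn with `<polygon>`. Its stroke #008000 means engrave at S375, F3779. After flipping Y the toolpath is (280.68,154.78) → (251.79,147.43) → (259.87,176.12) → (280.68,154.78), returning to the start.

Shape 6 is a line segment drawn with `<path>`. Its stroke #008000 means engrave at S375, F3779. After flipping Y the toolpath is (237.57,31.51) → (166.86,111.18).

G21
G90
G0 X174.46 Y134.40
M4 S375
G01 X218.93 Y134.40 F3779
G01 X218.93 Y75.19
G01 X174.46 Y75.19
G01 X174.46 Y134.40
M5
G0 X163.43 Y147.20
M4 S375
G01 X151.56 Y138.95 F3779
G01 X144.23 Y127.44
G01 X141.46 Y112.69
G01 X143.24 Y94.69
M5
G0 X53.94 Y91.43
M4 S375
G01 X94.43 Y91.43 F3779
G01 X94.43 Y48.86
G01 X53.94 Y48.86
G01 X53.94 Y91.43
M5
G0 X158.55 Y130.44
M4 S375
G01 X56.82 Y39.88 F3779
G01 X211.22 Y42.13
G01 X235.35 Y49.72
G01 X57.04 Y115.77
G01 X158.55 Y130.44
M5
G0 X280.68 Y154.78
M4 S375
G01 X251.79 Y147.43 F3779
G01 X259.87 Y176.12
G01 X280.68 Y154.78
M5
G0 X237.57 Y31.51
M4 S375
G01 X166.86 Y111.18 F3779
M5
G0 X0.00 Y0.00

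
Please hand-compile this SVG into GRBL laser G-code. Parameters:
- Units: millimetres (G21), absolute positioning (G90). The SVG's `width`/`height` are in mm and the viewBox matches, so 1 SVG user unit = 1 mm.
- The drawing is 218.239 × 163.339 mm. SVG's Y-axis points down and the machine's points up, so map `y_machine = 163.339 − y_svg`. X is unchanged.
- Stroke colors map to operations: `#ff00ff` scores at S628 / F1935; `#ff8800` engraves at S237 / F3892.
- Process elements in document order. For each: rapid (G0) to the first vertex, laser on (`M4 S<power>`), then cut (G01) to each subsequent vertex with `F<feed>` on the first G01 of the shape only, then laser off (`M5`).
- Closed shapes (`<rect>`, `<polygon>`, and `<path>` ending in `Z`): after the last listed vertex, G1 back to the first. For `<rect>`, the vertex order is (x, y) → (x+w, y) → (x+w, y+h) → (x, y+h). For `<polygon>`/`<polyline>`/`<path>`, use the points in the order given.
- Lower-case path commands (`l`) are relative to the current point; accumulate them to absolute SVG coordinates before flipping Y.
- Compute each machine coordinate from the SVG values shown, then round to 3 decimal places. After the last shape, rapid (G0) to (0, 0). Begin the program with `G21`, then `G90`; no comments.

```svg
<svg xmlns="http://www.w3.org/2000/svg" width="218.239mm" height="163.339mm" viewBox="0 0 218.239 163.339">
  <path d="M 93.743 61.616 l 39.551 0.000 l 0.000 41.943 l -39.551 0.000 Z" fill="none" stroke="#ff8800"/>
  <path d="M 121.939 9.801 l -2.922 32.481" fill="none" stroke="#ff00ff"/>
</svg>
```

G21
G90
G0 X93.743 Y101.723
M4 S237
G01 X133.294 Y101.723 F3892
G01 X133.294 Y59.780
G01 X93.743 Y59.780
G01 X93.743 Y101.723
M5
G0 X121.939 Y153.538
M4 S628
G01 X119.017 Y121.057 F1935
M5
G0 X0.000 Y0.000

Since the viewBox matches the mm dimensions, user units are millimetres directly. The only transform is the Y-flip y_m = 163.339 − y_svg.

Shape 1 is a rectangle drawn with `<path>`. Its stroke #ff8800 means engrave at S237, F3892. After flipping Y the toolpath is (93.743,101.723) → (133.294,101.723) → (133.294,59.780) → (93.743,59.780) → (93.743,101.723), returning to the start.

Shape 2 is a line segment drawn with `<path>`. Its stroke #ff00ff means score at S628, F1935. After flipping Y the toolpath is (121.939,153.538) → (119.017,121.057).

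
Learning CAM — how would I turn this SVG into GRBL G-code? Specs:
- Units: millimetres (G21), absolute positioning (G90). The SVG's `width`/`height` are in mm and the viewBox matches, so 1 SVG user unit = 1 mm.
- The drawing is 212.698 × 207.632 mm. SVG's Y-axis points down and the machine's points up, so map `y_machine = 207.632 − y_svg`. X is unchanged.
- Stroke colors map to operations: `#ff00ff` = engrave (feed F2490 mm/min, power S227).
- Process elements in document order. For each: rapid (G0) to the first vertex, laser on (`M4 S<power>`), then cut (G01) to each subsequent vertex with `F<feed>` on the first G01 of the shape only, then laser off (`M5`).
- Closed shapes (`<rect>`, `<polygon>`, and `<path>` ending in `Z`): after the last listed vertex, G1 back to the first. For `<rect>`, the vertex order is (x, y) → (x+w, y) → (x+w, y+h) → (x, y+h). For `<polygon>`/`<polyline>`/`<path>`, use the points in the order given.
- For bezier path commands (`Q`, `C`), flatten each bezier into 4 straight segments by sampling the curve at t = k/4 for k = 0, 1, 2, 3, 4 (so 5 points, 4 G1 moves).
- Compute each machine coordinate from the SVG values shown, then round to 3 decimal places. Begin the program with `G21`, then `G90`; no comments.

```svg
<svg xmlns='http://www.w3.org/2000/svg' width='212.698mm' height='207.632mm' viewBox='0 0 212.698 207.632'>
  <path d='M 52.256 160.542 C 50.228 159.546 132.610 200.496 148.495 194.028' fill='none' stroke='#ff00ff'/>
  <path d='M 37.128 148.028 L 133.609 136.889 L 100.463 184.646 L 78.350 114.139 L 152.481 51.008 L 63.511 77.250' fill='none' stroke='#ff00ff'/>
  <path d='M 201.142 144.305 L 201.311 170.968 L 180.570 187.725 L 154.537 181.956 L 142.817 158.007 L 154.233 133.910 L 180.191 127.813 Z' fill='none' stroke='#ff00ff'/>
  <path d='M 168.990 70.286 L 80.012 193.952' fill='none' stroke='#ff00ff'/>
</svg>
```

G21
G90
G0 X52.256 Y47.090
M4 S227
G01 X64.204 Y41.368 F2490
G01 X93.658 Y28.295
G01 X126.471 Y16.248
G01 X148.495 Y13.604
M5
G0 X37.128 Y59.604
M4 S227
G01 X133.609 Y70.743 F2490
G01 X100.463 Y22.986
G01 X78.350 Y93.493
G01 X152.481 Y156.624
G01 X63.511 Y130.382
M5
G0 X201.142 Y63.327
M4 S227
G01 X201.311 Y36.664 F2490
G01 X180.570 Y19.907
G01 X154.537 Y25.676
G01 X142.817 Y49.625
G01 X154.233 Y73.722
G01 X180.191 Y79.819
G01 X201.142 Y63.327
M5
G0 X168.990 Y137.346
M4 S227
G01 X80.012 Y13.680 F2490
M5

1 u = 1 mm; y_m = 207.632 − y.

[1] `<path>` cubic bezier, #ff00ff→engrave S227 F2490: (52.256,47.090) → (64.204,41.368) → (93.658,28.295) → (126.471,16.248) → (148.495,13.604)

[2] `<path>` open polyline, #ff00ff→engrave S227 F2490: (37.128,59.604) → (133.609,70.743) → (100.463,22.986) → (78.350,93.493) → (152.481,156.624) → (63.511,130.382)

[3] `<path>` regular polygon, #ff00ff→engrave S227 F2490: (201.142,63.327) → (201.311,36.664) → (180.570,19.907) → (154.537,25.676) → (142.817,49.625) → (154.233,73.722) → (180.191,79.819) → (201.142,63.327) (closed)

[4] `<path>` line segment, #ff00ff→engrave S227 F2490: (168.990,137.346) → (80.012,13.680)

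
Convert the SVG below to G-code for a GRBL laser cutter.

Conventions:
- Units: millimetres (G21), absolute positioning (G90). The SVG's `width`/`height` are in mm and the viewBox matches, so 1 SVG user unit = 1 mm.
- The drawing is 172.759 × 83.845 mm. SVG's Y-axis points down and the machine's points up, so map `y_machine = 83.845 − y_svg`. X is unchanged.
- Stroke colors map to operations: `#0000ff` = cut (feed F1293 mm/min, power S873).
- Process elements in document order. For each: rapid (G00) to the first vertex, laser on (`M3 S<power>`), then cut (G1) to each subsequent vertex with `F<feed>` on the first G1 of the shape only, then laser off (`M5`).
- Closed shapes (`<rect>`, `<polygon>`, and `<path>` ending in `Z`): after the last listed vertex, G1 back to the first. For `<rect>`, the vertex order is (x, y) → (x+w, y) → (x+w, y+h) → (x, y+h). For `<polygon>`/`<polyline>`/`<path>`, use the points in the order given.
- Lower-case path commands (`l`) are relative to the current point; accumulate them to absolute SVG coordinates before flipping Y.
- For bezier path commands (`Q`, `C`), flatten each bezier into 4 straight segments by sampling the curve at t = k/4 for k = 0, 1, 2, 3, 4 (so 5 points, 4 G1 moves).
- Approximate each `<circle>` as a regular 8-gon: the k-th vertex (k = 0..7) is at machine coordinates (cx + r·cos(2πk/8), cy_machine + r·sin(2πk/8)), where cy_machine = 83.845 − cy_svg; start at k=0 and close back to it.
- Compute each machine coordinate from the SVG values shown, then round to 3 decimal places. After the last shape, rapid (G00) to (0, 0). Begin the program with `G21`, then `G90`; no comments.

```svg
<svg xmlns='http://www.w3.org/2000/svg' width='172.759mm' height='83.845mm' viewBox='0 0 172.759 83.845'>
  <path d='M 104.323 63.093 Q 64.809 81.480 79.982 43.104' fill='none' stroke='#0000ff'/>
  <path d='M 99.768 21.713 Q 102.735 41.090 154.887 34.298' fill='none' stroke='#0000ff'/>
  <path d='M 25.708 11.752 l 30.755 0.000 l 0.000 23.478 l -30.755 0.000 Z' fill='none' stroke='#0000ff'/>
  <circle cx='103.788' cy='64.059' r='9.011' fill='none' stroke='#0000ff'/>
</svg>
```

G21
G90
G00 X104.323 Y20.752
M3 S873
G1 X87.984 Y15.106 F1293
G1 X78.481 Y16.556
G1 X75.813 Y25.101
G1 X79.982 Y40.741
M5
G00 X99.768 Y62.132
M3 S873
G1 X104.326 Y54.079 F1293
G1 X115.031 Y49.297
G1 X131.885 Y47.787
G1 X154.887 Y49.547
M5
G00 X25.708 Y72.093
M3 S873
G1 X56.463 Y72.093 F1293
G1 X56.463 Y48.615
G1 X25.708 Y48.615
G1 X25.708 Y72.093
M5
G00 X112.799 Y19.786
M3 S873
G1 X110.160 Y26.158 F1293
G1 X103.788 Y28.797
G1 X97.416 Y26.158
G1 X94.777 Y19.786
G1 X97.416 Y13.414
G1 X103.788 Y10.775
G1 X110.160 Y13.414
G1 X112.799 Y19.786
M5
G00 X0.000 Y0.000

viewBox `0 0 172.759 83.845` with mm width/height → 1 unit = 1 mm. Flip: y_m = 83.845 − y_svg.

**Shape 1** — `<path>` quadratic bezier, stroke `#0000ff` → cut (S873, F1293). Control points (SVG): P0=(104.323,63.093), P1=(64.809,81.480), P2=(79.982,43.104); sampled at t=k/4. Machine vertices: (104.323,20.752) → (87.984,15.106) → (78.481,16.556) → (75.813,25.101) → (79.982,40.741). Open path.

**Shape 2** — `<path>` quadratic bezier, stroke `#0000ff` → cut (S873, F1293). Control points (SVG): P0=(99.768,21.713), P1=(102.735,41.090), P2=(154.887,34.298); sampled at t=k/4. Machine vertices: (99.768,62.132) → (104.326,54.079) → (115.031,49.297) → (131.885,47.787) → (154.887,49.547). Open path.

**Shape 3** — `<path>` rectangle, stroke `#0000ff` → cut (S873, F1293). Machine vertices: (25.708,72.093) → (56.463,72.093) → (56.463,48.615) → (25.708,48.615) → (25.708,72.093). Closed: final G1 returns to the first vertex.

**Shape 4** — `<circle>` circle, stroke `#0000ff` → cut (S873, F1293). Machine vertices: (112.799,19.786) → (110.160,26.158) → (103.788,28.797) → (97.416,26.158) → (94.777,19.786) → (97.416,13.414) → (103.788,10.775) → (110.160,13.414) → (112.799,19.786). Closed: final G1 returns to the first vertex.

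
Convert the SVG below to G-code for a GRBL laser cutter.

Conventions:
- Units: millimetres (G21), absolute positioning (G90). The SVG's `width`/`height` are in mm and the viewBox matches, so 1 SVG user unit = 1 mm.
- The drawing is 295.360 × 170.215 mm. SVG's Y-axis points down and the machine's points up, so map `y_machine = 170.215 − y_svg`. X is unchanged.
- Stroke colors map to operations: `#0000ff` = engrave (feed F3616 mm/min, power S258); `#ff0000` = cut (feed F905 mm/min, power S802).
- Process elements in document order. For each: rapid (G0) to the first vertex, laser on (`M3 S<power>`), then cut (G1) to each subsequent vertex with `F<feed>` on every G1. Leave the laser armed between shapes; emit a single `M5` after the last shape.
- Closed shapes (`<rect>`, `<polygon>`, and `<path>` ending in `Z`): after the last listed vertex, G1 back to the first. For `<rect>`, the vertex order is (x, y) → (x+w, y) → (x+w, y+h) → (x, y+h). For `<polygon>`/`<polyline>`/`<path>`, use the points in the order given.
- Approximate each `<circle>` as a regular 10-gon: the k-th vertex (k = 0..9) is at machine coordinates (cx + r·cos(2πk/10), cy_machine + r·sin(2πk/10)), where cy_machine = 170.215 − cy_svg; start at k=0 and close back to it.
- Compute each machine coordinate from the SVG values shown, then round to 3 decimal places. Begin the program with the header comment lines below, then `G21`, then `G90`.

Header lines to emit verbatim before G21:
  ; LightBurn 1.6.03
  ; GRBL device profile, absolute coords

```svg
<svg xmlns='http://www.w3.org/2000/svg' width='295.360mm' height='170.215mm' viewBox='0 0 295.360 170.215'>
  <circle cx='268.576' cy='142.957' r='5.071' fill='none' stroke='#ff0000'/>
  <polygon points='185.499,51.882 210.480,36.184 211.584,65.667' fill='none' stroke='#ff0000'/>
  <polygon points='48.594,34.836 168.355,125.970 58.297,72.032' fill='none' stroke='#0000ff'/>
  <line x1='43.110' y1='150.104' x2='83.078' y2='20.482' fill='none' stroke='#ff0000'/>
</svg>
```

Since the viewBox matches the mm dimensions, user units are millimetres directly. The only transform is the Y-flip y_m = 170.215 − y_svg.

Shape 1 is a circle drawn with `<circle>`. Its stroke #ff0000 means cut at S802, F905. After flipping Y the toolpath is (273.647,27.258) → (272.679,30.239) → (270.143,32.081) → (267.009,32.081) → (264.473,30.239) → (263.505,27.258) → (264.473,24.277) → (267.009,22.435) → (270.143,22.435) → (272.679,24.277) → (273.647,27.258), returning to the start.

Shape 2 is a regular polygon drawn with `<polygon>`. Its stroke #ff0000 means cut at S802, F905. After flipping Y the toolpath is (185.499,118.333) → (210.480,134.031) → (211.584,104.548) → (185.499,118.333), returning to the start.

Shape 3 is a closed polygon drawn with `<polygon>`. Its stroke #0000ff means engrave at S258, F3616. After flipping Y the toolpath is (48.594,135.379) → (168.355,44.245) → (58.297,98.183) → (48.594,135.379), returning to the start.

Shape 4 is a line segment drawn with `<line>`. Its stroke #ff0000 means cut at S802, F905. After flipping Y the toolpath is (43.110,20.111) → (83.078,149.733).

; LightBurn 1.6.03
; GRBL device profile, absolute coords
G21
G90
G0 X273.647 Y27.258
M3 S802
G1 X272.679 Y30.239 F905
G1 X270.143 Y32.081 F905
G1 X267.009 Y32.081 F905
G1 X264.473 Y30.239 F905
G1 X263.505 Y27.258 F905
G1 X264.473 Y24.277 F905
G1 X267.009 Y22.435 F905
G1 X270.143 Y22.435 F905
G1 X272.679 Y24.277 F905
G1 X273.647 Y27.258 F905
G0 X185.499 Y118.333
M3 S802
G1 X210.480 Y134.031 F905
G1 X211.584 Y104.548 F905
G1 X185.499 Y118.333 F905
G0 X48.594 Y135.379
M3 S258
G1 X168.355 Y44.245 F3616
G1 X58.297 Y98.183 F3616
G1 X48.594 Y135.379 F3616
G0 X43.110 Y20.111
M3 S802
G1 X83.078 Y149.733 F905
M5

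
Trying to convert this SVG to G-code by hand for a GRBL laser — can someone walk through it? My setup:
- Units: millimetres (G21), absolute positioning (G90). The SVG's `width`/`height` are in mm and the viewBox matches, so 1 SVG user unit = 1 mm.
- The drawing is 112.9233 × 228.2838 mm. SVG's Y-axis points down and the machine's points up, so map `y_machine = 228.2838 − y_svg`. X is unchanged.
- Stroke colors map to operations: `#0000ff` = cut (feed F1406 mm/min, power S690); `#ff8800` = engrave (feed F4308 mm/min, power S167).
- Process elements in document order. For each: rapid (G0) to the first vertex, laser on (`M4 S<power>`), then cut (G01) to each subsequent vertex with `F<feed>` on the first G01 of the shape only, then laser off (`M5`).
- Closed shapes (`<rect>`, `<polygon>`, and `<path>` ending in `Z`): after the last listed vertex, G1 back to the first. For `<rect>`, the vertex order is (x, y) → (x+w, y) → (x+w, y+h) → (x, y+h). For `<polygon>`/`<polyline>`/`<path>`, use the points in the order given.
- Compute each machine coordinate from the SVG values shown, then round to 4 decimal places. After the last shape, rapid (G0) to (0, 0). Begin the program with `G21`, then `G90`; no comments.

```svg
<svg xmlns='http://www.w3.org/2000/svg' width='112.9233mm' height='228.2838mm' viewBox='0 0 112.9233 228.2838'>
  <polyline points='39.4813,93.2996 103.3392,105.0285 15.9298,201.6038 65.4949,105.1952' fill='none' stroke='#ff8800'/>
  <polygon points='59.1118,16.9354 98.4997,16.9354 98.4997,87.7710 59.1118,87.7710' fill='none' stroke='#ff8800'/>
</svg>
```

G21
G90
G0 X39.4813 Y134.9842
M4 S167
G01 X103.3392 Y123.2553 F4308
G01 X15.9298 Y26.6800
G01 X65.4949 Y123.0886
M5
G0 X59.1118 Y211.3484
M4 S167
G01 X98.4997 Y211.3484 F4308
G01 X98.4997 Y140.5128
G01 X59.1118 Y140.5128
G01 X59.1118 Y211.3484
M5
G0 X0.0000 Y0.0000

viewBox `0 0 112.9233 228.2838` with mm width/height → 1 unit = 1 mm. Flip: y_m = 228.2838 − y_svg.

**Shape 1** — `<polyline>` open polyline, stroke `#ff8800` → engrave (S167, F4308). Machine vertices: (39.4813,134.9842) → (103.3392,123.2553) → (15.9298,26.6800) → (65.4949,123.0886). Open path.

**Shape 2** — `<polygon>` rectangle, stroke `#ff8800` → engrave (S167, F4308). Machine vertices: (59.1118,211.3484) → (98.4997,211.3484) → (98.4997,140.5128) → (59.1118,140.5128) → (59.1118,211.3484). Closed: final G1 returns to the first vertex.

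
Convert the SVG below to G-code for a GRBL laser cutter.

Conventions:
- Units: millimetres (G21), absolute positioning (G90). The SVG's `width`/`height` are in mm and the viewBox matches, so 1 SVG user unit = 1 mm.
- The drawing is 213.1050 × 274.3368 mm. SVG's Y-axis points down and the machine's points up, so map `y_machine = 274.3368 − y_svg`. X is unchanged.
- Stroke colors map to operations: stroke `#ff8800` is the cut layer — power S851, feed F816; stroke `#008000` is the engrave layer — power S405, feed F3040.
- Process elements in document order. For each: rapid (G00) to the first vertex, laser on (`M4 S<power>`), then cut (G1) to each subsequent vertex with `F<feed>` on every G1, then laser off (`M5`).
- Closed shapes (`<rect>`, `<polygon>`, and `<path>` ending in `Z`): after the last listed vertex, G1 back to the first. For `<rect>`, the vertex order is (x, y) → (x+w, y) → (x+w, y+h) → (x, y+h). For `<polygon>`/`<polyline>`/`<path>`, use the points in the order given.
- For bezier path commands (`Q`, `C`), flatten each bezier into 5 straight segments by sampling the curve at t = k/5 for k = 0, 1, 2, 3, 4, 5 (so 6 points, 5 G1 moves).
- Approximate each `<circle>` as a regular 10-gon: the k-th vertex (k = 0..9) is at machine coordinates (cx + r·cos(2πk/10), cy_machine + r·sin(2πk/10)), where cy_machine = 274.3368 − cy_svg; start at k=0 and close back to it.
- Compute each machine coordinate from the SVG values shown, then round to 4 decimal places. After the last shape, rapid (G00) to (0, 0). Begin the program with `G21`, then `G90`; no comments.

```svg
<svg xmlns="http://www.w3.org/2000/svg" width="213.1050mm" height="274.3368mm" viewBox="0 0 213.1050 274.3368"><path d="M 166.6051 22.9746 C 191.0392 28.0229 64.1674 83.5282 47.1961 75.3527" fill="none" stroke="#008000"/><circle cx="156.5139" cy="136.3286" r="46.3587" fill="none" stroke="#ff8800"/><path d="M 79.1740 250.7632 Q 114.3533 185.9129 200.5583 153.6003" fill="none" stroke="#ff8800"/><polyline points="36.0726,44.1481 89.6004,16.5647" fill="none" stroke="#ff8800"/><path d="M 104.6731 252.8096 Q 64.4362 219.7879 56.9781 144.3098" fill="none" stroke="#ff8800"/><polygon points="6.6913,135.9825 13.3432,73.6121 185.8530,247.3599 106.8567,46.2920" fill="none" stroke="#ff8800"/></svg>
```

G21
G90
G00 X166.6051 Y251.3622
M4 S405
G1 X165.1985 Y243.1915 F3040
G1 X140.0164 Y228.3897 F3040
G1 X103.5967 Y212.4355 F3040
G1 X68.4773 Y200.8074 F3040
G1 X47.1961 Y198.9841 F3040
M5
G00 X202.8726 Y138.0082
M4 S851
G1 X194.0189 Y165.2572 F816
G1 X170.8395 Y182.0979 F816
G1 X142.1883 Y182.0979 F816
G1 X119.0089 Y165.2572 F816
G1 X110.1552 Y138.0082 F816
G1 X119.0089 Y110.7592 F816
G1 X142.1883 Y93.9185 F816
G1 X170.8395 Y93.9185 F816
G1 X194.0189 Y110.7592 F816
G1 X202.8726 Y138.0082 F816
M5
G00 X79.1740 Y23.5736
M4 S851
G1 X95.2867 Y48.2122 F816
G1 X115.4816 Y70.2478 F816
G1 X139.7584 Y89.6804 F816
G1 X168.1173 Y106.5100 F816
G1 X200.5583 Y120.7365 F816
M5
G00 X36.0726 Y230.1887
M4 S851
G1 X89.6004 Y257.7721 F816
M5
G00 X104.6731 Y21.5272
M4 S851
G1 X89.8895 Y36.4341 F816
G1 X77.7282 Y54.7376 F816
G1 X68.1892 Y76.4375 F816
G1 X61.2725 Y101.5340 F816
G1 X56.9781 Y130.0270 F816
M5
G00 X6.6913 Y138.3543
M4 S851
G1 X13.3432 Y200.7247 F816
G1 X185.8530 Y26.9769 F816
G1 X106.8567 Y228.0448 F816
G1 X6.6913 Y138.3543 F816
M5
G00 X0.0000 Y0.0000

viewBox `0 0 213.1050 274.3368` with mm width/height → 1 unit = 1 mm. Flip: y_m = 274.3368 − y_svg.

**Shape 1** — `<path>` cubic bezier, stroke `#008000` → engrave (S405, F3040). Control points (SVG): P0=(166.6051,22.9746), P1=(191.0392,28.0229), P2=(64.1674,83.5282), P3=(47.1961,75.3527); sampled at t=k/5. Machine vertices: (166.6051,251.3622) → (165.1985,243.1915) → (140.0164,228.3897) → (103.5967,212.4355) → (68.4773,200.8074) → (47.1961,198.9841). Open path.

**Shape 2** — `<circle>` circle, stroke `#ff8800` → cut (S851, F816). Machine vertices: (202.8726,138.0082) → (194.0189,165.2572) → (170.8395,182.0979) → (142.1883,182.0979) → (119.0089,165.2572) → (110.1552,138.0082) → (119.0089,110.7592) → (142.1883,93.9185) → (170.8395,93.9185) → (194.0189,110.7592) → (202.8726,138.0082). Closed: final G1 returns to the first vertex.

**Shape 3** — `<path>` quadratic bezier, stroke `#ff8800` → cut (S851, F816). Control points (SVG): P0=(79.1740,250.7632), P1=(114.3533,185.9129), P2=(200.5583,153.6003); sampled at t=k/5. Machine vertices: (79.1740,23.5736) → (95.2867,48.2122) → (115.4816,70.2478) → (139.7584,89.6804) → (168.1173,106.5100) → (200.5583,120.7365). Open path.

**Shape 4** — `<polyline>` line segment, stroke `#ff8800` → cut (S851, F816). Machine vertices: (36.0726,230.1887) → (89.6004,257.7721). Open path.

**Shape 5** — `<path>` quadratic bezier, stroke `#ff8800` → cut (S851, F816). Control points (SVG): P0=(104.6731,252.8096), P1=(64.4362,219.7879), P2=(56.9781,144.3098); sampled at t=k/5. Machine vertices: (104.6731,21.5272) → (89.8895,36.4341) → (77.7282,54.7376) → (68.1892,76.4375) → (61.2725,101.5340) → (56.9781,130.0270). Open path.

**Shape 6** — `<polygon>` closed polygon, stroke `#ff8800` → cut (S851, F816). Machine vertices: (6.6913,138.3543) → (13.3432,200.7247) → (185.8530,26.9769) → (106.8567,228.0448) → (6.6913,138.3543). Closed: final G1 returns to the first vertex.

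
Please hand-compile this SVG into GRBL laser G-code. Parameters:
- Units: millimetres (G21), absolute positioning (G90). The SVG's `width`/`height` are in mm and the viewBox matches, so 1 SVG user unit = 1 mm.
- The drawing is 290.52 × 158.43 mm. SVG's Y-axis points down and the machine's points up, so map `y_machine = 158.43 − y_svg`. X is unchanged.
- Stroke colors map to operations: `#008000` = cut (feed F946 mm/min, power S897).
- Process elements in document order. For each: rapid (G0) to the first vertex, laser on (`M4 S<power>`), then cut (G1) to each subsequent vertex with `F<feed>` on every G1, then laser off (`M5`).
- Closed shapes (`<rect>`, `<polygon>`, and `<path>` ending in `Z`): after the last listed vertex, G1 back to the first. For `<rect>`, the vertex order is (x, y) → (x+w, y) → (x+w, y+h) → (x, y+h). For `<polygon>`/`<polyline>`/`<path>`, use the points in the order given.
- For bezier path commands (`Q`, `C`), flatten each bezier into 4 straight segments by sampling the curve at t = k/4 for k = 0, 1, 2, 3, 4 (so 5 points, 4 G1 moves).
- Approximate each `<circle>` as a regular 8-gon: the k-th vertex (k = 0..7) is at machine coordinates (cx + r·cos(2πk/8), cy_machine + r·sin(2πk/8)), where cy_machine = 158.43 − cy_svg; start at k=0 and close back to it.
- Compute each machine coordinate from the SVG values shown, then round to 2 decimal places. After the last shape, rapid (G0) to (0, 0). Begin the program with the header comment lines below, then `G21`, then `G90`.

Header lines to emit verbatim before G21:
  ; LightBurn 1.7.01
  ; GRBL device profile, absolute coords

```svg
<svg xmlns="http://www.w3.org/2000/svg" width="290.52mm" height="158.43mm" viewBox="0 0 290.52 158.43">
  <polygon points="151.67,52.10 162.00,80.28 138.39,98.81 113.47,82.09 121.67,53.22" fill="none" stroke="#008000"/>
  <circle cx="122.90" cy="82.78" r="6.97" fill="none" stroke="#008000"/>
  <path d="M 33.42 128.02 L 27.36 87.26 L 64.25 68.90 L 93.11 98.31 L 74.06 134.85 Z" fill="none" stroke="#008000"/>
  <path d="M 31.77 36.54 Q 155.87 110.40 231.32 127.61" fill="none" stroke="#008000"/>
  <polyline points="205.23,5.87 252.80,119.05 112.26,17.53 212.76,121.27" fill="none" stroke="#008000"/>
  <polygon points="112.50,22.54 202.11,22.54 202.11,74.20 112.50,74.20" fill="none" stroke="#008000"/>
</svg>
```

; LightBurn 1.7.01
; GRBL device profile, absolute coords
G21
G90
G0 X151.67 Y106.33
M4 S897
G1 X162.00 Y78.15 F946
G1 X138.39 Y59.62 F946
G1 X113.47 Y76.34 F946
G1 X121.67 Y105.21 F946
G1 X151.67 Y106.33 F946
M5
G0 X129.87 Y75.65
M4 S897
G1 X127.83 Y80.58 F946
G1 X122.90 Y82.62 F946
G1 X117.97 Y80.58 F946
G1 X115.93 Y75.65 F946
G1 X117.97 Y70.72 F946
G1 X122.90 Y68.68 F946
G1 X127.83 Y70.72 F946
G1 X129.87 Y75.65 F946
M5
G0 X33.42 Y30.41
M4 S897
G1 X27.36 Y71.17 F946
G1 X64.25 Y89.53 F946
G1 X93.11 Y60.12 F946
G1 X74.06 Y23.58 F946
G1 X33.42 Y30.41 F946
M5
G0 X31.77 Y121.89
M4 S897
G1 X90.78 Y88.50 F946
G1 X143.71 Y62.19 F946
G1 X190.55 Y42.97 F946
G1 X231.32 Y30.82 F946
M5
G0 X205.23 Y152.56
M4 S897
G1 X252.80 Y39.38 F946
G1 X112.26 Y140.90 F946
G1 X212.76 Y37.16 F946
M5
G0 X112.50 Y135.89
M4 S897
G1 X202.11 Y135.89 F946
G1 X202.11 Y84.23 F946
G1 X112.50 Y84.23 F946
G1 X112.50 Y135.89 F946
M5
G0 X0.00 Y0.00

1 u = 1 mm; y_m = 158.43 − y.

[1] `<polygon>` regular polygon, #008000→cut S897 F946: (151.67,106.33) → (162.00,78.15) → (138.39,59.62) → (113.47,76.34) → (121.67,105.21) → (151.67,106.33) (closed)

[2] `<circle>` circle, #008000→cut S897 F946: (129.87,75.65) → (127.83,80.58) → (122.90,82.62) → (117.97,80.58) → (115.93,75.65) → (117.97,70.72) → (122.90,68.68) → (127.83,70.72) → (129.87,75.65) (closed)

[3] `<path>` regular polygon, #008000→cut S897 F946: (33.42,30.41) → (27.36,71.17) → (64.25,89.53) → (93.11,60.12) → (74.06,23.58) → (33.42,30.41) (closed)

[4] `<path>` quadratic bezier, #008000→cut S897 F946: (31.77,121.89) → (90.78,88.50) → (143.71,62.19) → (190.55,42.97) → (231.32,30.82)

[5] `<polyline>` open polyline, #008000→cut S897 F946: (205.23,152.56) → (252.80,39.38) → (112.26,140.90) → (212.76,37.16)

[6] `<polygon>` rectangle, #008000→cut S897 F946: (112.50,135.89) → (202.11,135.89) → (202.11,84.23) → (112.50,84.23) → (112.50,135.89) (closed)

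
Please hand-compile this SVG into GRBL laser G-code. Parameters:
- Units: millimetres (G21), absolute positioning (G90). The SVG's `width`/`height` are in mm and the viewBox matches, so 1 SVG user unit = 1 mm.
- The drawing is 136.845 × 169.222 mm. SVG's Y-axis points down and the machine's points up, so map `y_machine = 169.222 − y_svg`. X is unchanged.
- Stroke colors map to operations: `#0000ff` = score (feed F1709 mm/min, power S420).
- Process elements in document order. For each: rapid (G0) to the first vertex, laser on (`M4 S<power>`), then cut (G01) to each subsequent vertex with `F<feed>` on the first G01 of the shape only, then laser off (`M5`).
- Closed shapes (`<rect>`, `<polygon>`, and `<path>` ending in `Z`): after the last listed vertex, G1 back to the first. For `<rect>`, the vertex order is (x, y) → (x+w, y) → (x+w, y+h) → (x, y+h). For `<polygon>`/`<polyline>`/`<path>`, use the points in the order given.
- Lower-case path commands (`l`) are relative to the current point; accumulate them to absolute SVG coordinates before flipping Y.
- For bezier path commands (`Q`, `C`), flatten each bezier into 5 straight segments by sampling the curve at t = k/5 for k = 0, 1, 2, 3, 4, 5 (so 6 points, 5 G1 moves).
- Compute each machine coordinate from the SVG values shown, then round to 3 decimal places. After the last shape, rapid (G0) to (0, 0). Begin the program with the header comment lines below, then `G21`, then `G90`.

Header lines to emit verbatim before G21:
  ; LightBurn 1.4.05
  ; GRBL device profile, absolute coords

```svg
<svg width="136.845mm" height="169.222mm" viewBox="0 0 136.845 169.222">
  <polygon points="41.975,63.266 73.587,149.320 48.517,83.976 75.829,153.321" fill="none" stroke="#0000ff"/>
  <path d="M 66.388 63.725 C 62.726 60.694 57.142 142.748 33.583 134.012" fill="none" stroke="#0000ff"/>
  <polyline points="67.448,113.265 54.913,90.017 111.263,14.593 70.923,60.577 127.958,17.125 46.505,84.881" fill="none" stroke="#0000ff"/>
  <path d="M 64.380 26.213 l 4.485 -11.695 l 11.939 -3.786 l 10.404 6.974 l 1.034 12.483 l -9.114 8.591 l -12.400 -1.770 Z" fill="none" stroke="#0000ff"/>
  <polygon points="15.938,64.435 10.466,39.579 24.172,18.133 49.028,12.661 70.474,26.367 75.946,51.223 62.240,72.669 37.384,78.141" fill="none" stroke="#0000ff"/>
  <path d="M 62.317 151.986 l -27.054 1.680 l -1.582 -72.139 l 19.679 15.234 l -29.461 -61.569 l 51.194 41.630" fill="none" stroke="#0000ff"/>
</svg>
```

; LightBurn 1.4.05
; GRBL device profile, absolute coords
G21
G90
G0 X41.975 Y105.956
M4 S420
G01 X73.587 Y19.902 F1709
G01 X48.517 Y85.246
G01 X75.829 Y15.901
G01 X41.975 Y105.956
M5
G0 X66.388 Y105.497
M4 S420
G01 X63.832 Y98.512 F1709
G01 X60.044 Y79.549
G01 X54.253 Y57.050
G01 X45.690 Y39.456
G01 X33.583 Y35.210
M5
G0 X67.448 Y55.957
M4 S420
G01 X54.913 Y79.205 F1709
G01 X111.263 Y154.629
G01 X70.923 Y108.645
G01 X127.958 Y152.097
G01 X46.505 Y84.341
M5
G0 X64.380 Y143.009
M4 S420
G01 X68.865 Y154.704 F1709
G01 X80.804 Y158.490
G01 X91.208 Y151.516
G01 X92.242 Y139.033
G01 X83.128 Y130.442
G01 X70.728 Y132.212
G01 X64.380 Y143.009
M5
G0 X15.938 Y104.787
M4 S420
G01 X10.466 Y129.643 F1709
G01 X24.172 Y151.089
G01 X49.028 Y156.561
G01 X70.474 Y142.855
G01 X75.946 Y117.999
G01 X62.240 Y96.553
G01 X37.384 Y91.081
G01 X15.938 Y104.787
M5
G0 X62.317 Y17.236
M4 S420
G01 X35.263 Y15.556 F1709
G01 X33.681 Y87.695
G01 X53.360 Y72.461
G01 X23.899 Y134.030
G01 X75.093 Y92.400
M5
G0 X0.000 Y0.000

Since the viewBox matches the mm dimensions, user units are millimetres directly. The only transform is the Y-flip y_m = 169.222 − y_svg.

Shape 1 is a closed polygon drawn with `<polygon>`. Its stroke #0000ff means score at S420, F1709. After flipping Y the toolpath is (41.975,105.956) → (73.587,19.902) → (48.517,85.246) → (75.829,15.901) → (41.975,105.956), returning to the start.

Shape 2 is a cubic bezier drawn with `<path>`. Its stroke #0000ff means score at S420, F1709. After flipping Y the toolpath is (66.388,105.497) → (63.832,98.512) → (60.044,79.549) → (54.253,57.050) → (45.690,39.456) → (33.583,35.210).

Shape 3 is a open polyline drawn with `<polyline>`. Its stroke #0000ff means score at S420, F1709. After flipping Y the toolpath is (67.448,55.957) → (54.913,79.205) → (111.263,154.629) → (70.923,108.645) → (127.958,152.097) → (46.505,84.341).

Shape 4 is a regular polygon drawn with `<path>`. Its stroke #0000ff means score at S420, F1709. After flipping Y the toolpath is (64.380,143.009) → (68.865,154.704) → (80.804,158.490) → (91.208,151.516) → (92.242,139.033) → (83.128,130.442) → (70.728,132.212) → (64.380,143.009), returning to the start.

Shape 5 is a regular polygon drawn with `<polygon>`. Its stroke #0000ff means score at S420, F1709. After flipping Y the toolpath is (15.938,104.787) → (10.466,129.643) → (24.172,151.089) → (49.028,156.561) → (70.474,142.855) → (75.946,117.999) → (62.240,96.553) → (37.384,91.081) → (15.938,104.787), returning to the start.

Shape 6 is a open polyline drawn with `<path>`. Its stroke #0000ff means score at S420, F1709. After flipping Y the toolpath is (62.317,17.236) → (35.263,15.556) → (33.681,87.695) → (53.360,72.461) → (23.899,134.030) → (75.093,92.400).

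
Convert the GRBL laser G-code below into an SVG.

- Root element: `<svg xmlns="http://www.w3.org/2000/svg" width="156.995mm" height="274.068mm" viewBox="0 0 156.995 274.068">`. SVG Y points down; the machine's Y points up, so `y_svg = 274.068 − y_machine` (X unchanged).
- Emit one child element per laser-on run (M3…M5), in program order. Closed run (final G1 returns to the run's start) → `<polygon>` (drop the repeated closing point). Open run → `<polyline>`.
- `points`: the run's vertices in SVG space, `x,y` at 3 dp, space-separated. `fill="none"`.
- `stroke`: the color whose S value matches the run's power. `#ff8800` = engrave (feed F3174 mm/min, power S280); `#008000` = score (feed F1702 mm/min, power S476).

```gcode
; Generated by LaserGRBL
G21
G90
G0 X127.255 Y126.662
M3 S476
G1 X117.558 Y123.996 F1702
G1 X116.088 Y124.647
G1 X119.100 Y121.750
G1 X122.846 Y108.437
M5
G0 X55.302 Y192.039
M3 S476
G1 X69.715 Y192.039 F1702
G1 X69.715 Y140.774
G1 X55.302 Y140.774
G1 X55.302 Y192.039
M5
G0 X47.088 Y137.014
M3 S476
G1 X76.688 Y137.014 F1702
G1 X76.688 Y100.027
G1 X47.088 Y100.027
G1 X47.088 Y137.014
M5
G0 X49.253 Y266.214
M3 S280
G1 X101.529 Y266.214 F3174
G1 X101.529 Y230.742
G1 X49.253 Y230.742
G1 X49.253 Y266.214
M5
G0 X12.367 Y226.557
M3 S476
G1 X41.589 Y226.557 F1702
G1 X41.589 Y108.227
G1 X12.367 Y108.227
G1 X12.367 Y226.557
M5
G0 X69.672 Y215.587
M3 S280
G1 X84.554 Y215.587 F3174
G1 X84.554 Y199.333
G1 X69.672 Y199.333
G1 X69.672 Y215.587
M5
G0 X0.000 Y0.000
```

Each laser-on run becomes one SVG element. Flip Y back into SVG space with y_svg = 274.068 − y_machine.

Run 1: S476 ⇒ score layer `#008000`. The run is open, so emit a `<polyline>` with points (Y-flipped): 127.255,147.406 117.558,150.072 116.088,149.421 119.100,152.318 122.846,165.631.

Run 2: power S476 maps to stroke `#008000` (score). The run returns to its start, so emit a `<polygon>` with points (Y-flipped): 55.302,82.029 69.715,82.029 69.715,133.294 55.302,133.294.

Run 3: the run's S476 means `#008000` (score). The run returns to its start, so emit a `<polygon>` with points (Y-flipped): 47.088,137.054 76.688,137.054 76.688,174.041 47.088,174.041.

Run 4: power S280 maps to stroke `#ff8800` (engrave). The run returns to its start, so emit a `<polygon>` with points (Y-flipped): 49.253,7.854 101.529,7.854 101.529,43.326 49.253,43.326.

Run 5: S476 ⇒ score layer `#008000`. The run returns to its start, so emit a `<polygon>` with points (Y-flipped): 12.367,47.511 41.589,47.511 41.589,165.841 12.367,165.841.

Run 6: S280 ⇒ engrave layer `#ff8800`. The run returns to its start, so emit a `<polygon>` with points (Y-flipped): 69.672,58.481 84.554,58.481 84.554,74.735 69.672,74.735.

<svg xmlns="http://www.w3.org/2000/svg" width="156.995mm" height="274.068mm" viewBox="0 0 156.995 274.068">
  <polyline points="127.255,147.406 117.558,150.072 116.088,149.421 119.100,152.318 122.846,165.631" fill="none" stroke="#008000"/>
  <polygon points="55.302,82.029 69.715,82.029 69.715,133.294 55.302,133.294" fill="none" stroke="#008000"/>
  <polygon points="47.088,137.054 76.688,137.054 76.688,174.041 47.088,174.041" fill="none" stroke="#008000"/>
  <polygon points="49.253,7.854 101.529,7.854 101.529,43.326 49.253,43.326" fill="none" stroke="#ff8800"/>
  <polygon points="12.367,47.511 41.589,47.511 41.589,165.841 12.367,165.841" fill="none" stroke="#008000"/>
  <polygon points="69.672,58.481 84.554,58.481 84.554,74.735 69.672,74.735" fill="none" stroke="#ff8800"/>
</svg>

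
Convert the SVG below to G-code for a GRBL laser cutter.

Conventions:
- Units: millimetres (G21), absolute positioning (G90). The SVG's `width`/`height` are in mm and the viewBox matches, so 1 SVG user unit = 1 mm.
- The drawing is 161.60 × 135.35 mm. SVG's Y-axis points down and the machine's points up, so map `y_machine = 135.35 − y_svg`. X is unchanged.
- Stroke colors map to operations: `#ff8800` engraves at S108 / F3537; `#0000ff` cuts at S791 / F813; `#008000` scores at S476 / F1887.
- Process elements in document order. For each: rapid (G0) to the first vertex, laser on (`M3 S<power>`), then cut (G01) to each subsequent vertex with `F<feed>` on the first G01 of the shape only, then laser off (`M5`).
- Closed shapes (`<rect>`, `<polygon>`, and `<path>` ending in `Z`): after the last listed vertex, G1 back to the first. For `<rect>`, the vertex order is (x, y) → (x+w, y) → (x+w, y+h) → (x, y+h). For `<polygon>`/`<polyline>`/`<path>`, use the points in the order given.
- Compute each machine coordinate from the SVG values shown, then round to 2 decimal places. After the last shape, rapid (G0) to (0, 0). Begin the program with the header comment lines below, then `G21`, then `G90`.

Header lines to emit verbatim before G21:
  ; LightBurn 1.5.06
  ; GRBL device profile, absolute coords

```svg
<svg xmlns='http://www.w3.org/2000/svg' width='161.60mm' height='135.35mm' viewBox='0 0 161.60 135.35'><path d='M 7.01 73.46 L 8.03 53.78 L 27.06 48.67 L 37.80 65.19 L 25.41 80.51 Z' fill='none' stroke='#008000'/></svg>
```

; LightBurn 1.5.06
; GRBL device profile, absolute coords
G21
G90
G0 X7.01 Y61.89
M3 S476
G01 X8.03 Y81.57 F1887
G01 X27.06 Y86.68
G01 X37.80 Y70.16
G01 X25.41 Y54.84
G01 X7.01 Y61.89
M5
G0 X0.00 Y0.00

1 u = 1 mm; y_m = 135.35 − y.

[1] `<path>` regular polygon, #008000→score S476 F1887: (7.01,61.89) → (8.03,81.57) → (27.06,86.68) → (37.80,70.16) → (25.41,54.84) → (7.01,61.89) (closed)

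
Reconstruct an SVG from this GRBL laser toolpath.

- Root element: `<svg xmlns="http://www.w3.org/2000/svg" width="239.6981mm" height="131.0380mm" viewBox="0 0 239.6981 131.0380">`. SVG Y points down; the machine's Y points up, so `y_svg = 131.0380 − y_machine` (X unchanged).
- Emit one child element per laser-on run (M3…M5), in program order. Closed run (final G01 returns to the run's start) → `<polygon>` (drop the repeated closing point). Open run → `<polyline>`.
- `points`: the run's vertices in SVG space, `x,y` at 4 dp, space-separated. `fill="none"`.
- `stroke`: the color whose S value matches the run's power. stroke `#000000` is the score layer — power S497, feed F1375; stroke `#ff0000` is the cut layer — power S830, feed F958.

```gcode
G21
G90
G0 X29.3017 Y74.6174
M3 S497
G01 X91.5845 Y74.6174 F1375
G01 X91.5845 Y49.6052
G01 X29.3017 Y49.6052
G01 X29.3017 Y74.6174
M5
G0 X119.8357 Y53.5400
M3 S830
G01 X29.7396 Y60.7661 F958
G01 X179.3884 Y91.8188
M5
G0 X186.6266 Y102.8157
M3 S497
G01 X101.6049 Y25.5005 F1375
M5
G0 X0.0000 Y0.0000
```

<svg xmlns="http://www.w3.org/2000/svg" width="239.6981mm" height="131.0380mm" viewBox="0 0 239.6981 131.0380">
  <polygon points="29.3017,56.4206 91.5845,56.4206 91.5845,81.4328 29.3017,81.4328" fill="none" stroke="#000000"/>
  <polyline points="119.8357,77.4980 29.7396,70.2719 179.3884,39.2192" fill="none" stroke="#ff0000"/>
  <polyline points="186.6266,28.2223 101.6049,105.5375" fill="none" stroke="#000000"/>
</svg>

Machine Y-up, SVG Y-down with viewBox height 131.0380, so y_svg = 131.0380 − y_machine; X carries over.

Run 1: S497 ⇒ score layer `#000000`. The run returns to its start, so emit a `<polygon>` with points (Y-flipped): 29.3017,56.4206 91.5845,56.4206 91.5845,81.4328 29.3017,81.4328.

Run 2: power S830 maps to stroke `#ff0000` (cut). The run is open, so emit a `<polyline>` with points (Y-flipped): 119.8357,77.4980 29.7396,70.2719 179.3884,39.2192.

Run 3: S497 ⇒ score layer `#000000`. The run is open, so emit a `<polyline>` with points (Y-flipped): 186.6266,28.2223 101.6049,105.5375.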